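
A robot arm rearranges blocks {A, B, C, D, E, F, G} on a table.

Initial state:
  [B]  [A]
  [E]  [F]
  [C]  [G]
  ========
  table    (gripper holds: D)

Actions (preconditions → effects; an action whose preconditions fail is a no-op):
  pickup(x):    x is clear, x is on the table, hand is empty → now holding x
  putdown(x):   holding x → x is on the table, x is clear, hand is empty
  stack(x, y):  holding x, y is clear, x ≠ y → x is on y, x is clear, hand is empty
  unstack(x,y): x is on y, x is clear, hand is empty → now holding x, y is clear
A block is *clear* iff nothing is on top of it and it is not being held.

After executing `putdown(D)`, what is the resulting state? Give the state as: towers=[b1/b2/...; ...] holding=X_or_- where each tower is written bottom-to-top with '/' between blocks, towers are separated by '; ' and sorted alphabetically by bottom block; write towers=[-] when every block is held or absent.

before: towers=[C/E/B; G/F/A] holding=D
pre[putdown(D)]: holding(D) ✓
all met → apply putdown(D)
after:  towers=[C/E/B; D; G/F/A] holding=-

towers=[C/E/B; D; G/F/A] holding=-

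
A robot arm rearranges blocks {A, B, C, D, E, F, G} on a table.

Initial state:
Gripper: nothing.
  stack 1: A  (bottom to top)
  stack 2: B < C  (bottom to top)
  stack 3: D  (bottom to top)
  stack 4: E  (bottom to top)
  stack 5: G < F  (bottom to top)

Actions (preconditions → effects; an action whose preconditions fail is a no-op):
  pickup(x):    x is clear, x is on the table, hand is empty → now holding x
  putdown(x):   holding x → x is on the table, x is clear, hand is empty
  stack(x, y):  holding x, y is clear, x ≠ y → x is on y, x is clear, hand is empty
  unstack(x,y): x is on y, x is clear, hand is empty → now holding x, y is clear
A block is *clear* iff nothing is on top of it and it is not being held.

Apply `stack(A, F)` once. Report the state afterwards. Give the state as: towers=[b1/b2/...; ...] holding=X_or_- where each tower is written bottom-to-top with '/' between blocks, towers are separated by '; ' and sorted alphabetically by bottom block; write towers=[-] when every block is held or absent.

before: towers=[A; B/C; D; E; G/F] holding=-
pre[stack(A, F)]: holding(A) no, clear(F) yes, A≠F yes
holding(A) unmet → stack(A, F) is a no-op
after:  towers=[A; B/C; D; E; G/F] holding=-

towers=[A; B/C; D; E; G/F] holding=-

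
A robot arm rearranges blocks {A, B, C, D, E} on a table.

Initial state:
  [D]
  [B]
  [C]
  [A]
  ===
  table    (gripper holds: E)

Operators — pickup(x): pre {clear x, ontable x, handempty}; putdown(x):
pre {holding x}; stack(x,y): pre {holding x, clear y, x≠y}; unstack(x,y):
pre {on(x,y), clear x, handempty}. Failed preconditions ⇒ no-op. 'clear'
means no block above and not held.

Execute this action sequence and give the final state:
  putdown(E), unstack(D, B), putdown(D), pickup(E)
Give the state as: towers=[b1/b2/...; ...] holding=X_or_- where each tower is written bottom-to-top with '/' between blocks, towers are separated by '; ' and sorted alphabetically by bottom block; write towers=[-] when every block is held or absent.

towers=[A/C/B; D] holding=E

step 1 (putdown(E)): towers=[A/C/B/D; E] holding=-
step 2 (unstack(D, B)): towers=[A/C/B; E] holding=D
step 3 (putdown(D)): towers=[A/C/B; D; E] holding=-
step 4 (pickup(E)): towers=[A/C/B; D] holding=E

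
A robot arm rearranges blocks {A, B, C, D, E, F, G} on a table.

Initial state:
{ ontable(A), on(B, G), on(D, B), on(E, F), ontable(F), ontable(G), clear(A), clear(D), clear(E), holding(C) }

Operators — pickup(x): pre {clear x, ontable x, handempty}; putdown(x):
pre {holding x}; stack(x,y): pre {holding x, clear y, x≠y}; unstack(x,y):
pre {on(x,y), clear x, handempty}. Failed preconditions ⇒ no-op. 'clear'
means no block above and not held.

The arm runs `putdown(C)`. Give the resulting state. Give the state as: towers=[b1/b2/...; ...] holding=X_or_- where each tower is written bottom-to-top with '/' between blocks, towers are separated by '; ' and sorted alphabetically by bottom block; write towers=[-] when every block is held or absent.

before: towers=[A; F/E; G/B/D] holding=C
pre[putdown(C)]: holding(C) ✓
all met → apply putdown(C)
after:  towers=[A; C; F/E; G/B/D] holding=-

towers=[A; C; F/E; G/B/D] holding=-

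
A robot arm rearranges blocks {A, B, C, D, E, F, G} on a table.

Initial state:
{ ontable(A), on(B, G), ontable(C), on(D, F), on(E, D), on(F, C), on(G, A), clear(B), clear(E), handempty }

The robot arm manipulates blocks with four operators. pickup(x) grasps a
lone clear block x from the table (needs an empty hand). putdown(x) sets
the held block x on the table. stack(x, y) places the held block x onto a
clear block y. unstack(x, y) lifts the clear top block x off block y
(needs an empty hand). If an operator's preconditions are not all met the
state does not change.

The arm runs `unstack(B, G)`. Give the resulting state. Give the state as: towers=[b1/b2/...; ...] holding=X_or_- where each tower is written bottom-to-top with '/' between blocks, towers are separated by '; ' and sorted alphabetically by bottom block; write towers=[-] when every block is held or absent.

before: towers=[A/G/B; C/F/D/E] holding=-
pre[unstack(B, G)]: on(B,G) ok, clear(B) ok, handempty ok
all met → apply unstack(B, G)
after:  towers=[A/G; C/F/D/E] holding=B

towers=[A/G; C/F/D/E] holding=B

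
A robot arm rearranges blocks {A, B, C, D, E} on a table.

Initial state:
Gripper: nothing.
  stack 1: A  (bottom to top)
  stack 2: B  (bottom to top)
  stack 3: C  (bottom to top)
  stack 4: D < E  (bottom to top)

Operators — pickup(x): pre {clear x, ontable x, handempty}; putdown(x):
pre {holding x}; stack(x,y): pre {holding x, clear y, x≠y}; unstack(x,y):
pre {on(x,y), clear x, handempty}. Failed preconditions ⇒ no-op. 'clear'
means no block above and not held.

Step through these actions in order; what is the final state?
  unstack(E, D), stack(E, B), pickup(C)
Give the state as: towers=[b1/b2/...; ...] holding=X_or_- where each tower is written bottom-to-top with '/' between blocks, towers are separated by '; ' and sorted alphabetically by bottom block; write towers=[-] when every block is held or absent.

step 1 (unstack(E, D)): towers=[A; B; C; D] holding=E
step 2 (stack(E, B)): towers=[A; B/E; C; D] holding=-
step 3 (pickup(C)): towers=[A; B/E; D] holding=C

towers=[A; B/E; D] holding=C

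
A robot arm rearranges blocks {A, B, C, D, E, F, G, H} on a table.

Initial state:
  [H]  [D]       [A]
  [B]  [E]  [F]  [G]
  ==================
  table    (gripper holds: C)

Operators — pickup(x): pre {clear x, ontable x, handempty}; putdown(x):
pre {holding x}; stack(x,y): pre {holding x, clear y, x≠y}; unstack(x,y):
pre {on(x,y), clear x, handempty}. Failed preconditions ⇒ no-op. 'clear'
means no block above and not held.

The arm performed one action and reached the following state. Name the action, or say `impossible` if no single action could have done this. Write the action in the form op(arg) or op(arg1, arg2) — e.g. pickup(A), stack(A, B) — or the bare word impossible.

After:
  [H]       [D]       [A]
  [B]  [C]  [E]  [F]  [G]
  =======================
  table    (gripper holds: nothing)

target: towers=[B/H; C; E/D; F; G/A] holding=-
        putdown(C) → towers=[B/H; C; E/D; F; G/A] holding=-  ← match
       stack(C, A) → towers=[B/H; E/D; F; G/A/C] holding=-
       stack(C, H) → towers=[B/H/C; E/D; F; G/A] holding=-
       stack(C, F) → towers=[B/H; E/D; F/C; G/A] holding=-
       stack(C, D) → towers=[B/H; E/D/C; F; G/A] holding=-

putdown(C)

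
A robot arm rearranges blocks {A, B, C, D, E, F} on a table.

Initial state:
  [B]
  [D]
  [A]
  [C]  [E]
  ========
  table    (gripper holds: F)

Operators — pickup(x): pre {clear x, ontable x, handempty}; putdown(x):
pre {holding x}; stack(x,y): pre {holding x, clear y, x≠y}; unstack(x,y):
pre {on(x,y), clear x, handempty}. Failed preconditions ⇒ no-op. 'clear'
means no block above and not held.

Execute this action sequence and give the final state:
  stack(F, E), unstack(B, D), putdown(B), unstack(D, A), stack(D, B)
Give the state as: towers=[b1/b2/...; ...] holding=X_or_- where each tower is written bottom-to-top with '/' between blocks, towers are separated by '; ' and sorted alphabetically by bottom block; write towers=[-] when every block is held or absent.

step 1 (stack(F, E)): towers=[C/A/D/B; E/F] holding=-
step 2 (unstack(B, D)): towers=[C/A/D; E/F] holding=B
step 3 (putdown(B)): towers=[B; C/A/D; E/F] holding=-
step 4 (unstack(D, A)): towers=[B; C/A; E/F] holding=D
step 5 (stack(D, B)): towers=[B/D; C/A; E/F] holding=-

towers=[B/D; C/A; E/F] holding=-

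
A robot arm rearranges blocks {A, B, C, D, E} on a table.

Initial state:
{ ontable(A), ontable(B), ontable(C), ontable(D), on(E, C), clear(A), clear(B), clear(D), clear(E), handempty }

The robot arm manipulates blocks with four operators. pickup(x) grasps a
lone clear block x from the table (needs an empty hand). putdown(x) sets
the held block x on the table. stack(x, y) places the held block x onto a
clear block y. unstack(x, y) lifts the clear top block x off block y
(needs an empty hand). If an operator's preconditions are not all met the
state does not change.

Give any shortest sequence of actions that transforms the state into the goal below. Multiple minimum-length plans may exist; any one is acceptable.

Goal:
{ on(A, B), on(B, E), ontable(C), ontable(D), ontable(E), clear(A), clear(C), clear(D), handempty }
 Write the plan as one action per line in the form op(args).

step 1 (unstack(E, C)): towers=[A; B; C; D] holding=E
step 2 (putdown(E)): towers=[A; B; C; D; E] holding=-
step 3 (pickup(B)): towers=[A; C; D; E] holding=B
step 4 (stack(B, E)): towers=[A; C; D; E/B] holding=-
step 5 (pickup(A)): towers=[C; D; E/B] holding=A
step 6 (stack(A, B)): towers=[C; D; E/B/A] holding=-
goal check: towers=[C; D; E/B/A] holding=- — reached (length 6, optimal by BFS)

unstack(E, C)
putdown(E)
pickup(B)
stack(B, E)
pickup(A)
stack(A, B)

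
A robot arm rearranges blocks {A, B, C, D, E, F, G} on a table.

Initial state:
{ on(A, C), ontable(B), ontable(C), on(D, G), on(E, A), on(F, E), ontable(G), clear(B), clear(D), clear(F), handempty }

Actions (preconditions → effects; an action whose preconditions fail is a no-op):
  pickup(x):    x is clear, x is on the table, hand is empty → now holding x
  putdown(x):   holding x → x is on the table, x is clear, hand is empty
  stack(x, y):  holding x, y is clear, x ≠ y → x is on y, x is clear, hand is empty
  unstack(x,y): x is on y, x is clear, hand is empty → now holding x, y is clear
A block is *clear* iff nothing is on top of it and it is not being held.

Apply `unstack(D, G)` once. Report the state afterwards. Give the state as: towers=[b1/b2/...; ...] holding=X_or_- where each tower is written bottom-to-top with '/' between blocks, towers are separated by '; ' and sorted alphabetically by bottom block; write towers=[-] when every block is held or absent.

before: towers=[B; C/A/E/F; G/D] holding=-
pre[unstack(D, G)]: on(D,G) ok, clear(D) ok, handempty ok
all met → apply unstack(D, G)
after:  towers=[B; C/A/E/F; G] holding=D

towers=[B; C/A/E/F; G] holding=D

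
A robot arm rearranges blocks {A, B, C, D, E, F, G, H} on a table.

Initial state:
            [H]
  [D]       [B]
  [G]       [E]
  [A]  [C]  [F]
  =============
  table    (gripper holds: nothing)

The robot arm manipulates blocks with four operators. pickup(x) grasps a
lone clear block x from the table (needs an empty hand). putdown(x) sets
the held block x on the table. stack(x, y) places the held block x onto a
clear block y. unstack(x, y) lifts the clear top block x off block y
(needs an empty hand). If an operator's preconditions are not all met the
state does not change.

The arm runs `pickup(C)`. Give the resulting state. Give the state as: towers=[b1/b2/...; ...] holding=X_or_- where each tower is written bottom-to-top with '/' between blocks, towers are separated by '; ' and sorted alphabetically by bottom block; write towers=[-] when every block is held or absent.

before: towers=[A/G/D; C; F/E/B/H] holding=-
pre[pickup(C)]: clear(C) ok, ontable(C) ok, handempty ok
all met → apply pickup(C)
after:  towers=[A/G/D; F/E/B/H] holding=C

towers=[A/G/D; F/E/B/H] holding=C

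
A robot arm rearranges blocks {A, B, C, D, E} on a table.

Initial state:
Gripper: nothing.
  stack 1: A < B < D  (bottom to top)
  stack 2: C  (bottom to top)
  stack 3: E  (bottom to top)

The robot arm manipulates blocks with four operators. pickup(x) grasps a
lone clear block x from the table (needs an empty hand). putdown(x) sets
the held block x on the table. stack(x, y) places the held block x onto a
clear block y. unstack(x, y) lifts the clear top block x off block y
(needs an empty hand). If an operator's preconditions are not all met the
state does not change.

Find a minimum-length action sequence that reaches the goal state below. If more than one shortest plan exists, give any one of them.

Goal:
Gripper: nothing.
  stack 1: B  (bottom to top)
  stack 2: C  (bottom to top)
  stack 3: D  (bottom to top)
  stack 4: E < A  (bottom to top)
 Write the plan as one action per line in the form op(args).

step 1 (unstack(D, B)): towers=[A/B; C; E] holding=D
step 2 (putdown(D)): towers=[A/B; C; D; E] holding=-
step 3 (unstack(B, A)): towers=[A; C; D; E] holding=B
step 4 (putdown(B)): towers=[A; B; C; D; E] holding=-
step 5 (pickup(A)): towers=[B; C; D; E] holding=A
step 6 (stack(A, E)): towers=[B; C; D; E/A] holding=-
goal check: towers=[B; C; D; E/A] holding=- — reached (length 6, optimal by BFS)

unstack(D, B)
putdown(D)
unstack(B, A)
putdown(B)
pickup(A)
stack(A, E)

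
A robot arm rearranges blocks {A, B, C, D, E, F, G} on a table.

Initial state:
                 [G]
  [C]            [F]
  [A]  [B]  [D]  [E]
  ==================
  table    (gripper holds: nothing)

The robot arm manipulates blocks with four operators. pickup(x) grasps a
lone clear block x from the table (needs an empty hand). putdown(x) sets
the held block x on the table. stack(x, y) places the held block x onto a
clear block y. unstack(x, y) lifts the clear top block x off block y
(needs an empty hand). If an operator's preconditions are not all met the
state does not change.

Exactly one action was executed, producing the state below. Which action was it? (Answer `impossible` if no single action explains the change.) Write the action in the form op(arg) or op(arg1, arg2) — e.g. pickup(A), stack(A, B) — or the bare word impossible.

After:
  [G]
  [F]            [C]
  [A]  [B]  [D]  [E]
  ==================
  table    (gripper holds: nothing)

target: towers=[A/F/G; B; D; E/C] holding=-
         pickup(B) → towers=[A/C; D; E/F/G] holding=B
     unstack(G, F) → towers=[A/C; B; D; E/F] holding=G
         pickup(D) → towers=[A/C; B; E/F/G] holding=D
     unstack(C, A) → towers=[A; B; D; E/F/G] holding=C
none of the 4 applicable actions match → impossible

impossible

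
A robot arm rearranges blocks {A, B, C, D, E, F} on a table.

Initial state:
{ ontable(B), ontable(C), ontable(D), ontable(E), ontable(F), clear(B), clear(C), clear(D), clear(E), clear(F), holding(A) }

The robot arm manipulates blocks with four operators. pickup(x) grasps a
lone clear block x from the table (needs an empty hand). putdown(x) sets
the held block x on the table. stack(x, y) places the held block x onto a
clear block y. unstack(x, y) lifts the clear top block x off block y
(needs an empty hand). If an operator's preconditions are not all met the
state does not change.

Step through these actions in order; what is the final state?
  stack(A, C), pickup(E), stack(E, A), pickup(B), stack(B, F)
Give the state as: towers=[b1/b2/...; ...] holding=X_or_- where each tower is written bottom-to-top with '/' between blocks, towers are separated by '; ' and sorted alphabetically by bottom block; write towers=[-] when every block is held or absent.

step 1 (stack(A, C)): towers=[B; C/A; D; E; F] holding=-
step 2 (pickup(E)): towers=[B; C/A; D; F] holding=E
step 3 (stack(E, A)): towers=[B; C/A/E; D; F] holding=-
step 4 (pickup(B)): towers=[C/A/E; D; F] holding=B
step 5 (stack(B, F)): towers=[C/A/E; D; F/B] holding=-

towers=[C/A/E; D; F/B] holding=-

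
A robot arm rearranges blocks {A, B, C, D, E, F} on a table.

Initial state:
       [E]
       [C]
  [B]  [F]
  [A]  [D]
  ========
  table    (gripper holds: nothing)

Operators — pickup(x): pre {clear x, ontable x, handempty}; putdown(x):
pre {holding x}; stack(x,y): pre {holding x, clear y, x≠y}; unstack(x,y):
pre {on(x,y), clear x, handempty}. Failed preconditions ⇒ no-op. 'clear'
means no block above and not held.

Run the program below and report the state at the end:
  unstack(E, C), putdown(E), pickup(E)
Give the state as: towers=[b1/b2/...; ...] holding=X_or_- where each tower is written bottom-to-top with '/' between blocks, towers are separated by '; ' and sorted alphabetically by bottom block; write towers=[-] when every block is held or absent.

step 1 (unstack(E, C)): towers=[A/B; D/F/C] holding=E
step 2 (putdown(E)): towers=[A/B; D/F/C; E] holding=-
step 3 (pickup(E)): towers=[A/B; D/F/C] holding=E

towers=[A/B; D/F/C] holding=E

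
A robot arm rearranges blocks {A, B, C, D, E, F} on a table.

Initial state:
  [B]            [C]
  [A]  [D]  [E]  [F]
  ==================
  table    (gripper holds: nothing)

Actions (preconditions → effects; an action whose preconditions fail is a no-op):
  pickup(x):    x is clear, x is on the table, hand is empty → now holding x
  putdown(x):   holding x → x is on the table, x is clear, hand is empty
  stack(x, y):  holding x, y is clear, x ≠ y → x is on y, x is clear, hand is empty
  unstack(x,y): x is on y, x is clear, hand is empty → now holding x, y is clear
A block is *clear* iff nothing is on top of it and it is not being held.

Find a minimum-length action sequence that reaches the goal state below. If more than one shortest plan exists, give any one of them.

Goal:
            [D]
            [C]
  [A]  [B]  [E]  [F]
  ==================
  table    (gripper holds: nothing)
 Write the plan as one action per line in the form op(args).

unstack(B, A)
putdown(B)
unstack(C, F)
stack(C, E)
pickup(D)
stack(D, C)

step 1 (unstack(B, A)): towers=[A; D; E; F/C] holding=B
step 2 (putdown(B)): towers=[A; B; D; E; F/C] holding=-
step 3 (unstack(C, F)): towers=[A; B; D; E; F] holding=C
step 4 (stack(C, E)): towers=[A; B; D; E/C; F] holding=-
step 5 (pickup(D)): towers=[A; B; E/C; F] holding=D
step 6 (stack(D, C)): towers=[A; B; E/C/D; F] holding=-
goal check: towers=[A; B; E/C/D; F] holding=- — reached (length 6, optimal by BFS)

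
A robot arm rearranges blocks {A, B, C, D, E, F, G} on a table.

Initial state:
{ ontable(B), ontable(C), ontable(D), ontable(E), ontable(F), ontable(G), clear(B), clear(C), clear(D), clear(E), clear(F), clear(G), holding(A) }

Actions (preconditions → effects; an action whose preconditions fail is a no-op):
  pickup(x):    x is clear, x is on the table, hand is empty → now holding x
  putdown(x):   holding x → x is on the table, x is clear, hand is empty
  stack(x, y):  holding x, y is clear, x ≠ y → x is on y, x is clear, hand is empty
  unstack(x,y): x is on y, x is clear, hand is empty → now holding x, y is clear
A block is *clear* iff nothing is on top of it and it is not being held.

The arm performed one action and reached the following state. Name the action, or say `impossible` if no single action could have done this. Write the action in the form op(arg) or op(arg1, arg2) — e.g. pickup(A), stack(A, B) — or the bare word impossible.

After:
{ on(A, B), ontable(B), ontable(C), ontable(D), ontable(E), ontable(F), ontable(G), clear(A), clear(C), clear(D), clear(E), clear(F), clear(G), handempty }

target: towers=[B/A; C; D; E; F; G] holding=-
        putdown(A) → towers=[A; B; C; D; E; F; G] holding=-
       stack(A, B) → towers=[B/A; C; D; E; F; G] holding=-  ← match
       stack(A, F) → towers=[B; C; D; E; F/A; G] holding=-
       stack(A, G) → towers=[B; C; D; E; F; G/A] holding=-
       stack(A, D) → towers=[B; C; D/A; E; F; G] holding=-
       stack(A, E) → towers=[B; C; D; E/A; F; G] holding=-
       stack(A, C) → towers=[B; C/A; D; E; F; G] holding=-

stack(A, B)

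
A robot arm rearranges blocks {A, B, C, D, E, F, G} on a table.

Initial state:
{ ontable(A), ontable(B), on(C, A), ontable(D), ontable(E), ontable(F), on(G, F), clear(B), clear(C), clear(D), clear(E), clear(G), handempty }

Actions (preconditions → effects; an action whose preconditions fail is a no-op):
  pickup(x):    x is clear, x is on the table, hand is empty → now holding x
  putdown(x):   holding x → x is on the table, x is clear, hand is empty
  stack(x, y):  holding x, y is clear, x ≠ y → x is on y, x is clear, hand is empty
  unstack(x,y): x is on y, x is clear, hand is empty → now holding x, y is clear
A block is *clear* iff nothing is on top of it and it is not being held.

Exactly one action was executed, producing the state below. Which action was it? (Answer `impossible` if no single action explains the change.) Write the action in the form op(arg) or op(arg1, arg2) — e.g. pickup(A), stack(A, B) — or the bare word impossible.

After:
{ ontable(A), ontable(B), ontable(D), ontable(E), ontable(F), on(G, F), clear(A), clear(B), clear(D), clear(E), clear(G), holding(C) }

target: towers=[A; B; D; E; F/G] holding=C
         pickup(B) → towers=[A/C; D; E; F/G] holding=B
     unstack(G, F) → towers=[A/C; B; D; E; F] holding=G
         pickup(D) → towers=[A/C; B; E; F/G] holding=D
         pickup(E) → towers=[A/C; B; D; F/G] holding=E
     unstack(C, A) → towers=[A; B; D; E; F/G] holding=C  ← match

unstack(C, A)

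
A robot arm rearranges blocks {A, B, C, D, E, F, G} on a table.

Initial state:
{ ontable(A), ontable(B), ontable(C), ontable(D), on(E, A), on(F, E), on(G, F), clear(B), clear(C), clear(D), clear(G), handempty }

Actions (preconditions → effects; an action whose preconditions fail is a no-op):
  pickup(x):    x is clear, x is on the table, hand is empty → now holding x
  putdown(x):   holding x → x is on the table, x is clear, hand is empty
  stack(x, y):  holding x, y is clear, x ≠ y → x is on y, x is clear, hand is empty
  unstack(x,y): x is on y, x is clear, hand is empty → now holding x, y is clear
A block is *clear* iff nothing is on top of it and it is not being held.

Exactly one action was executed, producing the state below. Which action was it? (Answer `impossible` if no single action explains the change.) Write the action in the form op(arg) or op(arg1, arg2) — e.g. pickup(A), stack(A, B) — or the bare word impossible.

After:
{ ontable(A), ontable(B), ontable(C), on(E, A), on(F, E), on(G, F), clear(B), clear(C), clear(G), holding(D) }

target: towers=[A/E/F/G; B; C] holding=D
         pickup(B) → towers=[A/E/F/G; C; D] holding=B
     unstack(G, F) → towers=[A/E/F; B; C; D] holding=G
         pickup(D) → towers=[A/E/F/G; B; C] holding=D  ← match
         pickup(C) → towers=[A/E/F/G; B; D] holding=C

pickup(D)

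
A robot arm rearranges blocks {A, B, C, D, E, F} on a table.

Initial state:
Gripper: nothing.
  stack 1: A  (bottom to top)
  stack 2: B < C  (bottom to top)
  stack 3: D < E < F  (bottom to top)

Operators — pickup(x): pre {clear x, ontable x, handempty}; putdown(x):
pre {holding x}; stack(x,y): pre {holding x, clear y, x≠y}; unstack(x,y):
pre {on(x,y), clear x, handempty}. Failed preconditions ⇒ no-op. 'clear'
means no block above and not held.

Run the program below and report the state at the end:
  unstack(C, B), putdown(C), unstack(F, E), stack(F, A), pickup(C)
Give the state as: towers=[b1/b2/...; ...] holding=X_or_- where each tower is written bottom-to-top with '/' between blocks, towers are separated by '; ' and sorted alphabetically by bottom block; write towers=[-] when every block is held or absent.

towers=[A/F; B; D/E] holding=C

step 1 (unstack(C, B)): towers=[A; B; D/E/F] holding=C
step 2 (putdown(C)): towers=[A; B; C; D/E/F] holding=-
step 3 (unstack(F, E)): towers=[A; B; C; D/E] holding=F
step 4 (stack(F, A)): towers=[A/F; B; C; D/E] holding=-
step 5 (pickup(C)): towers=[A/F; B; D/E] holding=C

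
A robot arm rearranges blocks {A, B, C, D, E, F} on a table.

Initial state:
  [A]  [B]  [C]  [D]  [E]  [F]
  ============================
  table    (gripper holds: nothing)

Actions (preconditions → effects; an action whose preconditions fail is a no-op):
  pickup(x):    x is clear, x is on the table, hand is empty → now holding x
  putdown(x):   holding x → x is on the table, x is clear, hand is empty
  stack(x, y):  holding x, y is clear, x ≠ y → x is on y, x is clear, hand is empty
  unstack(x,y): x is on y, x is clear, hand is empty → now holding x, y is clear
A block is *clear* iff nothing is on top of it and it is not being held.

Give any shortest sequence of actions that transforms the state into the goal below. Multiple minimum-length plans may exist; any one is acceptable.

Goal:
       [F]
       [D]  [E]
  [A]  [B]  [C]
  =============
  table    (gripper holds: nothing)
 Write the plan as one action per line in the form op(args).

step 1 (pickup(D)): towers=[A; B; C; E; F] holding=D
step 2 (stack(D, B)): towers=[A; B/D; C; E; F] holding=-
step 3 (pickup(F)): towers=[A; B/D; C; E] holding=F
step 4 (stack(F, D)): towers=[A; B/D/F; C; E] holding=-
step 5 (pickup(E)): towers=[A; B/D/F; C] holding=E
step 6 (stack(E, C)): towers=[A; B/D/F; C/E] holding=-
goal check: towers=[A; B/D/F; C/E] holding=- — reached (length 6, optimal by BFS)

pickup(D)
stack(D, B)
pickup(F)
stack(F, D)
pickup(E)
stack(E, C)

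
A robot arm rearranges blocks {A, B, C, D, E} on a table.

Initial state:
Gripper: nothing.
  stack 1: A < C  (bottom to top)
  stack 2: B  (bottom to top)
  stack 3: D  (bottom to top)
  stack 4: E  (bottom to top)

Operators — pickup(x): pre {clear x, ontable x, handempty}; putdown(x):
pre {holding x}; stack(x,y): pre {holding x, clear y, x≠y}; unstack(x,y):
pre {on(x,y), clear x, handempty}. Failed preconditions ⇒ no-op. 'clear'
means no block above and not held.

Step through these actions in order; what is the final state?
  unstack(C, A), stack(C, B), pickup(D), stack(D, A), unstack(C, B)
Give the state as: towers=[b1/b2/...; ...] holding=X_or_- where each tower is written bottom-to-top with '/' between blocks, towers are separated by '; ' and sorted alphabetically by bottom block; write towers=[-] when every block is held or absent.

towers=[A/D; B; E] holding=C

step 1 (unstack(C, A)): towers=[A; B; D; E] holding=C
step 2 (stack(C, B)): towers=[A; B/C; D; E] holding=-
step 3 (pickup(D)): towers=[A; B/C; E] holding=D
step 4 (stack(D, A)): towers=[A/D; B/C; E] holding=-
step 5 (unstack(C, B)): towers=[A/D; B; E] holding=C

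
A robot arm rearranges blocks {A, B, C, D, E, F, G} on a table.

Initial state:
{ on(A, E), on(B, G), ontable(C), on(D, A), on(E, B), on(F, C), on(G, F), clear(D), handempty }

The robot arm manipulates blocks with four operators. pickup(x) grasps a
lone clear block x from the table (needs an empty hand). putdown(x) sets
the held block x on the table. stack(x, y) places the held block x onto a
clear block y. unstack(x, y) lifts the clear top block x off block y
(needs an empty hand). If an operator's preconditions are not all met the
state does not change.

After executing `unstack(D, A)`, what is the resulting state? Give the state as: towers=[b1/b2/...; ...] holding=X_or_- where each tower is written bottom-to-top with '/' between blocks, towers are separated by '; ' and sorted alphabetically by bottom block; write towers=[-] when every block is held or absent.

towers=[C/F/G/B/E/A] holding=D

before: towers=[C/F/G/B/E/A/D] holding=-
pre[unstack(D, A)]: on(D,A) ✓, clear(D) ✓, handempty ✓
all met → apply unstack(D, A)
after:  towers=[C/F/G/B/E/A] holding=D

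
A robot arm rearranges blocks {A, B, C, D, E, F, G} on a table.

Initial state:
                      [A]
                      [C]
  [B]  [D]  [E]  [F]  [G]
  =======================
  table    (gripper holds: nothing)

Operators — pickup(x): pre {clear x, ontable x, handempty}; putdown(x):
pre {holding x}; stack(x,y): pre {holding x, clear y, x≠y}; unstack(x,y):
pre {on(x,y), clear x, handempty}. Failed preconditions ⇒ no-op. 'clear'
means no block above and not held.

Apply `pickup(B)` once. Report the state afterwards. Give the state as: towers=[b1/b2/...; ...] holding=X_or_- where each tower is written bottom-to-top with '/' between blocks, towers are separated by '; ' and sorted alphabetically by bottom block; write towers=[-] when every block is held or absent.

towers=[D; E; F; G/C/A] holding=B

before: towers=[B; D; E; F; G/C/A] holding=-
pre[pickup(B)]: clear(B) ok, ontable(B) ok, handempty ok
all met → apply pickup(B)
after:  towers=[D; E; F; G/C/A] holding=B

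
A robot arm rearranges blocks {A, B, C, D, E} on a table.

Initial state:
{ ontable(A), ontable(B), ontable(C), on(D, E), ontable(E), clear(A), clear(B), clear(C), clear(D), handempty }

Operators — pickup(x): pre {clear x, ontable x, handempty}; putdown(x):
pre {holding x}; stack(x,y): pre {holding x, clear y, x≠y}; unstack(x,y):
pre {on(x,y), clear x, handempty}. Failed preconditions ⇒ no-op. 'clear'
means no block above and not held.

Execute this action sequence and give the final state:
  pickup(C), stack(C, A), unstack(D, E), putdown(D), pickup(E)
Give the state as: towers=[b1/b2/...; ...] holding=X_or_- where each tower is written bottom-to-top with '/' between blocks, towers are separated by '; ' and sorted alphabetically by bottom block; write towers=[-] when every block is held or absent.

step 1 (pickup(C)): towers=[A; B; E/D] holding=C
step 2 (stack(C, A)): towers=[A/C; B; E/D] holding=-
step 3 (unstack(D, E)): towers=[A/C; B; E] holding=D
step 4 (putdown(D)): towers=[A/C; B; D; E] holding=-
step 5 (pickup(E)): towers=[A/C; B; D] holding=E

towers=[A/C; B; D] holding=E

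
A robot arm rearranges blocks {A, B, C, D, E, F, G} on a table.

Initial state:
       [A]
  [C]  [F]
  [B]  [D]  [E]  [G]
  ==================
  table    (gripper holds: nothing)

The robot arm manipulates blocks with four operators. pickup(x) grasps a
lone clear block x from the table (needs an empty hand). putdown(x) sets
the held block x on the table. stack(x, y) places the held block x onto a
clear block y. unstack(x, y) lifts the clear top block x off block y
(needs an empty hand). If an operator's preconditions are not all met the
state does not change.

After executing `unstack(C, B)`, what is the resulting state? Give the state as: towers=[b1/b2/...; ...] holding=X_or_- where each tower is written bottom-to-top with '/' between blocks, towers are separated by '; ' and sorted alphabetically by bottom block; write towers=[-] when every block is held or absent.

before: towers=[B/C; D/F/A; E; G] holding=-
pre[unstack(C, B)]: on(C,B) ok, clear(C) ok, handempty ok
all met → apply unstack(C, B)
after:  towers=[B; D/F/A; E; G] holding=C

towers=[B; D/F/A; E; G] holding=C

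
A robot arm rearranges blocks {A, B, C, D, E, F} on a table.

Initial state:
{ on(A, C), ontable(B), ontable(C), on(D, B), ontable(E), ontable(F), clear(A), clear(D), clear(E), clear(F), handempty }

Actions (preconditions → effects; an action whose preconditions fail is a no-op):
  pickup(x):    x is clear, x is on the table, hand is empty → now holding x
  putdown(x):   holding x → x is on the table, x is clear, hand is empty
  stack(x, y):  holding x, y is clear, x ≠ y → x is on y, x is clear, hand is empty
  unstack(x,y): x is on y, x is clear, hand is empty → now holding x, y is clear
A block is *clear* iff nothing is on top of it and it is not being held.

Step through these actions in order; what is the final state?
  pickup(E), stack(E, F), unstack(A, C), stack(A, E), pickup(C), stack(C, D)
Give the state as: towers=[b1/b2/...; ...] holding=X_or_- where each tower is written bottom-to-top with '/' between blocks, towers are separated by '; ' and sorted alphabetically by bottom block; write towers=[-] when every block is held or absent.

step 1 (pickup(E)): towers=[B/D; C/A; F] holding=E
step 2 (stack(E, F)): towers=[B/D; C/A; F/E] holding=-
step 3 (unstack(A, C)): towers=[B/D; C; F/E] holding=A
step 4 (stack(A, E)): towers=[B/D; C; F/E/A] holding=-
step 5 (pickup(C)): towers=[B/D; F/E/A] holding=C
step 6 (stack(C, D)): towers=[B/D/C; F/E/A] holding=-

towers=[B/D/C; F/E/A] holding=-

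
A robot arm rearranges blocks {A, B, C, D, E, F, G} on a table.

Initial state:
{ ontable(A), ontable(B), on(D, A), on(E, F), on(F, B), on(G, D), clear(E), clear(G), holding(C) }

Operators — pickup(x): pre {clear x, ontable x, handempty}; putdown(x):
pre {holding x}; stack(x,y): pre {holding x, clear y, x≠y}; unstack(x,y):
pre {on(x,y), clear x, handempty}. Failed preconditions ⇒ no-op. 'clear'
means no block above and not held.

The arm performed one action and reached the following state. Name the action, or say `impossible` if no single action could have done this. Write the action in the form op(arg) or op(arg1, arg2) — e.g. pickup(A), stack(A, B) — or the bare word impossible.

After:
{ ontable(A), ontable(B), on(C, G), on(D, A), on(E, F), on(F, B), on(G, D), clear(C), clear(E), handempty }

stack(C, G)

target: towers=[A/D/G/C; B/F/E] holding=-
        putdown(C) → towers=[A/D/G; B/F/E; C] holding=-
       stack(C, G) → towers=[A/D/G/C; B/F/E] holding=-  ← match
       stack(C, E) → towers=[A/D/G; B/F/E/C] holding=-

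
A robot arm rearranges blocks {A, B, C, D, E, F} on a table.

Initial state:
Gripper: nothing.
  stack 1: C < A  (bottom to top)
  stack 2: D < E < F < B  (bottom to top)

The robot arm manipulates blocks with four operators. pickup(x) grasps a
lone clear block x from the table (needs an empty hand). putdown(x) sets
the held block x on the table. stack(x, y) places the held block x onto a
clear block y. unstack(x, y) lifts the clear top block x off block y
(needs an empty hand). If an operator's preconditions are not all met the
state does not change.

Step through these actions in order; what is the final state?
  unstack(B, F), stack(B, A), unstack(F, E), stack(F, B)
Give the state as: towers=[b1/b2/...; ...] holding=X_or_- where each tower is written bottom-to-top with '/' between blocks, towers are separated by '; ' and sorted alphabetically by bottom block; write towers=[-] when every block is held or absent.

towers=[C/A/B/F; D/E] holding=-

step 1 (unstack(B, F)): towers=[C/A; D/E/F] holding=B
step 2 (stack(B, A)): towers=[C/A/B; D/E/F] holding=-
step 3 (unstack(F, E)): towers=[C/A/B; D/E] holding=F
step 4 (stack(F, B)): towers=[C/A/B/F; D/E] holding=-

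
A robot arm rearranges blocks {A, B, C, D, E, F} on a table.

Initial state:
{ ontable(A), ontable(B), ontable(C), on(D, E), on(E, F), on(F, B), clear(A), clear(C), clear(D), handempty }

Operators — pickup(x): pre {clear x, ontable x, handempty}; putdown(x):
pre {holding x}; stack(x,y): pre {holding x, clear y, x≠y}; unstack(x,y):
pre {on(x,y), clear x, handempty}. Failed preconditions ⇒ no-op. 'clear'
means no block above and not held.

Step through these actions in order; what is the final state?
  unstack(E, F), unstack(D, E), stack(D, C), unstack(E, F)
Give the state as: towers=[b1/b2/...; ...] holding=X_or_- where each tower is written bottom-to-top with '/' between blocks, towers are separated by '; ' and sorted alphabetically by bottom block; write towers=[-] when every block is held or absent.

towers=[A; B/F; C/D] holding=E

step 1 (unstack(E, F)) [no-op]: towers=[A; B/F/E/D; C] holding=-
step 2 (unstack(D, E)): towers=[A; B/F/E; C] holding=D
step 3 (stack(D, C)): towers=[A; B/F/E; C/D] holding=-
step 4 (unstack(E, F)): towers=[A; B/F; C/D] holding=E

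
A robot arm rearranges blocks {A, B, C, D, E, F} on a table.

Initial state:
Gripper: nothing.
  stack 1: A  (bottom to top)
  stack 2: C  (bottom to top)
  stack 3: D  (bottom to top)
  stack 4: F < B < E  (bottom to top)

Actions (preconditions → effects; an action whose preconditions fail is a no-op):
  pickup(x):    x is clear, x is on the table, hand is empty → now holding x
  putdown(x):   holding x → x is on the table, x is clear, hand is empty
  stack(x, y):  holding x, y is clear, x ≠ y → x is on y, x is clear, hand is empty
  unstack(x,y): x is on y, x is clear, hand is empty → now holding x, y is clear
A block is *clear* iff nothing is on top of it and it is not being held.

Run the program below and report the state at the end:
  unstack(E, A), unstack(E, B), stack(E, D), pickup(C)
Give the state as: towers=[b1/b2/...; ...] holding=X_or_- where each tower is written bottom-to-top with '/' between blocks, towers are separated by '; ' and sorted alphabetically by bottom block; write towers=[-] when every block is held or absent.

towers=[A; D/E; F/B] holding=C

step 1 (unstack(E, A)) [no-op]: towers=[A; C; D; F/B/E] holding=-
step 2 (unstack(E, B)): towers=[A; C; D; F/B] holding=E
step 3 (stack(E, D)): towers=[A; C; D/E; F/B] holding=-
step 4 (pickup(C)): towers=[A; D/E; F/B] holding=C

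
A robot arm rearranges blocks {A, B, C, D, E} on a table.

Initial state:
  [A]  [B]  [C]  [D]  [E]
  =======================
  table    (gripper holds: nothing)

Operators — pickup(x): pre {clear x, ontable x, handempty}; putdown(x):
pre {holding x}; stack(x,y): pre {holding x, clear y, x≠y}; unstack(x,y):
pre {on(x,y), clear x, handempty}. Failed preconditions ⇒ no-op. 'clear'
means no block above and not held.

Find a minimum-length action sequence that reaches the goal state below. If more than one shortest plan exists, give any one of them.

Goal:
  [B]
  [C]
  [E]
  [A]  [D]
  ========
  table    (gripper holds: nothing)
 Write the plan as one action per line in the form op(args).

step 1 (pickup(E)): towers=[A; B; C; D] holding=E
step 2 (stack(E, A)): towers=[A/E; B; C; D] holding=-
step 3 (pickup(C)): towers=[A/E; B; D] holding=C
step 4 (stack(C, E)): towers=[A/E/C; B; D] holding=-
step 5 (pickup(B)): towers=[A/E/C; D] holding=B
step 6 (stack(B, C)): towers=[A/E/C/B; D] holding=-
goal check: towers=[A/E/C/B; D] holding=- — reached (length 6, optimal by BFS)

pickup(E)
stack(E, A)
pickup(C)
stack(C, E)
pickup(B)
stack(B, C)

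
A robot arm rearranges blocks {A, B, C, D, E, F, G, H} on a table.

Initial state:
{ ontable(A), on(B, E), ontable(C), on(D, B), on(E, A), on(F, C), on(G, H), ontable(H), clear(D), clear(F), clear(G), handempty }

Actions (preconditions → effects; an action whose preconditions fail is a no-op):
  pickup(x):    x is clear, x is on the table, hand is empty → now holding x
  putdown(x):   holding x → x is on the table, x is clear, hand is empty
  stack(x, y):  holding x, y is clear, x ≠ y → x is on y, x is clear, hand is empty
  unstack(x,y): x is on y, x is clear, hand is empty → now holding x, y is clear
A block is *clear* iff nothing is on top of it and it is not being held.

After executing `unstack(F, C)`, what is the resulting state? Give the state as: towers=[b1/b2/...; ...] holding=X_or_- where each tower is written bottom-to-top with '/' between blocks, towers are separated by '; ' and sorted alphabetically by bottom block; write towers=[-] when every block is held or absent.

towers=[A/E/B/D; C; H/G] holding=F

before: towers=[A/E/B/D; C/F; H/G] holding=-
pre[unstack(F, C)]: on(F,C) ✓, clear(F) ✓, handempty ✓
all met → apply unstack(F, C)
after:  towers=[A/E/B/D; C; H/G] holding=F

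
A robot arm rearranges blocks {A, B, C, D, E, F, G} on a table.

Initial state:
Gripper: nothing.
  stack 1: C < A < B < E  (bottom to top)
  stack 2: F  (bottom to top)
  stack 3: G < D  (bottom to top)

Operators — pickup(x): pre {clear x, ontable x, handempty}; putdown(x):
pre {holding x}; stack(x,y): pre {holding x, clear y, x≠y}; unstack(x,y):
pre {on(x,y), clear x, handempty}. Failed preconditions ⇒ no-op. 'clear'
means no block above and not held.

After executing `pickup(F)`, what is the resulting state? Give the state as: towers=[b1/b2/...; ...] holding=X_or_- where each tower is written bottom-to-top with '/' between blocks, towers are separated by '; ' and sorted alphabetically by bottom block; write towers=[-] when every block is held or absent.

towers=[C/A/B/E; G/D] holding=F

before: towers=[C/A/B/E; F; G/D] holding=-
pre[pickup(F)]: clear(F) yes, ontable(F) yes, handempty yes
all met → apply pickup(F)
after:  towers=[C/A/B/E; G/D] holding=F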